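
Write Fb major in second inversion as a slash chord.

Fb/Cb

Second inversion of Fb major has the fifth (Cb) in the bass. As a slash chord: Fb/Cb.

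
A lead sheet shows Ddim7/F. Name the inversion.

first inversion

Ddim7/F means D diminished seventh with F in the bass. F is the third of D diminished seventh (D–F–Ab–Cb), so this is first inversion.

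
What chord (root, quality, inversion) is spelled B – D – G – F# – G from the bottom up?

G major seventh, first inversion

The pitch classes B, D, G, F# arrange in thirds as G–B–D–F#: a G major seventh chord.
B is the third of G major seventh; third in the bass means first inversion (figured bass 6/5).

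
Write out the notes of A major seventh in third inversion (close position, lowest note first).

Spelling A major seventh: A–C#–E–G#. In third inversion the seventh is bass, giving G#, A, C#, E from the bottom.

G#, A, C#, E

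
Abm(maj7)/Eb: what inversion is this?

second inversion

Abm(maj7)/Eb means Ab minor-major seventh with Eb in the bass. Eb is the fifth of Ab minor-major seventh (Ab–Cb–Eb–G), so this is second inversion.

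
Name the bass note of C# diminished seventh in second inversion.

C# diminished seventh is C#–E–G–Bb. Second inversion places the fifth in the bass: G.

G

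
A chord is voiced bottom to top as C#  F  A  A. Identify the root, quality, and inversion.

F augmented, second inversion

The distinct note names are C#, F, A. Stacked in thirds they read F–A–C#, which is an augmented triad on F.
C# is the fifth of F augmented; fifth in the bass means second inversion (figured bass 6/4).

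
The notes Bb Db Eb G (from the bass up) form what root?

The distinct letter names are Bb, Db, Eb, G. Arranged as a stack of thirds they read Eb–G–Bb–Db, so Eb is the root (an Eb dominant seventh chord).

Eb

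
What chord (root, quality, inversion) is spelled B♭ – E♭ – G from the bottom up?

Eb major, second inversion

The distinct note names are Bb, Eb, G. Stacked in thirds they read Eb–G–Bb, which is a major triad on Eb.
With the fifth (Bb) in the bass, the chord is in second inversion (figured bass 6/4).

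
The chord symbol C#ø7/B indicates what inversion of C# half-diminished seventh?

third inversion

C#ø7/B means C# half-diminished seventh with B in the bass. B is the seventh of C# half-diminished seventh (C#–E–G–B), so this is third inversion.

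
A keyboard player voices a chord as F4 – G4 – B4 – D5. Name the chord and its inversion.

G dominant seventh, third inversion

Reducing to letter names: F, G, B, D. These stack in thirds as G–B–D–F — a G dominant seventh chord.
The lowest note is F, the seventh of the chord, so this is third inversion (figured bass 4/2).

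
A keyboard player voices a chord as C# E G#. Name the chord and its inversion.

C# minor, root position

The distinct note names are C#, E, G#. Stacked in thirds they read C#–E–G#, which is a minor triad on C#.
With the root (C#) in the bass, the chord is in root position (figured bass 5/3).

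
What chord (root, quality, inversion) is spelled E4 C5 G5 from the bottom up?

C major, first inversion

Reducing to letter names: E, C, G. These stack in thirds as C–E–G — a C major triad.
E is the third of C major; third in the bass means first inversion (figured bass 6).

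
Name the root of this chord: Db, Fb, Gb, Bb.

The distinct letter names are Db, Fb, Gb, Bb. Arranged as a stack of thirds they read Gb–Bb–Db–Fb, so Gb is the root (a Gb dominant seventh chord).

Gb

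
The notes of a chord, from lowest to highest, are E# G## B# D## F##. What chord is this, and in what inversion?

Reducing to letter names: E#, G##, B#, D##, F##. These stack in thirds as E#–G##–B#–D##–F## — an E# major ninth chord.
The lowest note is E#, the root of the chord, so this is root position.

E# major ninth, root position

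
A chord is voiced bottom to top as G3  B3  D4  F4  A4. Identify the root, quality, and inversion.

Reducing to letter names: G, B, D, F, A. These stack in thirds as G–B–D–F–A — a G dominant ninth chord.
With the root (G) in the bass, the chord is in root position.

G dominant ninth, root position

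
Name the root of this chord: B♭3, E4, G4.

E

Reordering Bb, E, G into stacked thirds gives E–G–Bb; the bottom of that stack, E, is the root.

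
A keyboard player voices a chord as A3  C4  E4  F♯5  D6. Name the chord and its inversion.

The distinct note names are A, C, E, F#, D. Stacked in thirds they read D–F#–A–C–E, which is a dominant ninth chord on D.
With the fifth (A) in the bass, the chord is in second inversion.

D dominant ninth, second inversion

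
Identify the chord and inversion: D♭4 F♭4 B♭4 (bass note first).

Bb diminished, first inversion

Reducing to letter names: Db, Fb, Bb. These stack in thirds as Bb–Db–Fb — a Bb diminished triad.
Db is the third of Bb diminished; third in the bass means first inversion (figured bass 6).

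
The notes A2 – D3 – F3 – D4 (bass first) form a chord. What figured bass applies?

6/4

The notes A, D, F stack in thirds as D–F–A — a D minor triad. The bass A is the fifth, so this is second inversion: figured 6/4.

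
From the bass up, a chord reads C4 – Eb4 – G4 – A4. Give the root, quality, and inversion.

A half-diminished seventh, first inversion

The pitch classes C, Eb, G, A arrange in thirds as A–C–Eb–G: an A half-diminished seventh chord.
With the third (C) in the bass, the chord is in first inversion (figured bass 6/5).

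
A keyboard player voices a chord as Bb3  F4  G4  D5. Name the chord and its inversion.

The pitch classes Bb, F, G, D arrange in thirds as G–Bb–D–F: a G minor seventh chord.
With the third (Bb) in the bass, the chord is in first inversion (figured bass 6/5).

G minor seventh, first inversion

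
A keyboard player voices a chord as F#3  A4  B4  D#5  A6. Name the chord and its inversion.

The distinct note names are F#, A, B, D#. Stacked in thirds they read B–D#–F#–A, which is a dominant seventh chord on B.
The lowest note is F#, the fifth of the chord, so this is second inversion (figured bass 4/3).

B dominant seventh, second inversion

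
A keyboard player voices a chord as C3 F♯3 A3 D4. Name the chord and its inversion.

D dominant seventh, third inversion

The pitch classes C, F#, A, D arrange in thirds as D–F#–A–C: a D dominant seventh chord.
The lowest note is C, the seventh of the chord, so this is third inversion (figured bass 4/2).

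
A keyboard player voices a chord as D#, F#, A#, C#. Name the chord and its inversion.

Reducing to letter names: D#, F#, A#, C#. These stack in thirds as D#–F#–A#–C# — a D# minor seventh chord.
The lowest note is D#, the root of the chord, so this is root position (figured bass 7).

D# minor seventh, root position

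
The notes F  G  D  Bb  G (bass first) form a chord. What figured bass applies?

4/2

The notes F, G, D, Bb stack in thirds as G–Bb–D–F — a G minor seventh chord. The bass F is the seventh, so this is third inversion: figured 4/2.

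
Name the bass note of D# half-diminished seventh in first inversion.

The third of D# half-diminished seventh (D#–F#–A–C#) is F#; that is the bass in first inversion.

F#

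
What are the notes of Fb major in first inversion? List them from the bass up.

Ab, Cb, Fb

The chord tones are Fb–Ab–Cb. With the third (Ab) lowest for first inversion: Ab, Cb, Fb.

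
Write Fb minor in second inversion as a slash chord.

Fbm/Cb

Second inversion of Fb minor has the fifth (Cb) in the bass. As a slash chord: Fbm/Cb.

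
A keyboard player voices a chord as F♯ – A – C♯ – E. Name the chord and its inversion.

F# minor seventh, root position

Reducing to letter names: F#, A, C#, E. These stack in thirds as F#–A–C#–E — an F# minor seventh chord.
The lowest note is F#, the root of the chord, so this is root position (figured bass 7).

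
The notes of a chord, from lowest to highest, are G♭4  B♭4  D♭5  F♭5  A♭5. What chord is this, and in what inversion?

The distinct note names are Gb, Bb, Db, Fb, Ab. Stacked in thirds they read Gb–Bb–Db–Fb–Ab, which is a dominant ninth chord on Gb.
With the root (Gb) in the bass, the chord is in root position.

Gb dominant ninth, root position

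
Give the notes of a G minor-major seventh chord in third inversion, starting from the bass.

F#, G, Bb, D

Spelling G minor-major seventh: G–Bb–D–F#. In third inversion the seventh is bass, giving F#, G, Bb, D from the bottom.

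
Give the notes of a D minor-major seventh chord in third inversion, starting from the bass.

The chord tones are D–F–A–C#. With the seventh (C#) lowest for third inversion: C#, D, F, A.

C#, D, F, A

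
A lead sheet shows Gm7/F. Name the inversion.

Gm7/F means G minor seventh with F in the bass. F is the seventh of G minor seventh (G–Bb–D–F), so this is third inversion.

third inversion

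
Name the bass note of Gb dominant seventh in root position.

In root position the root is lowest. For Gb dominant seventh (Gb–Bb–Db–Fb) that is Gb.

Gb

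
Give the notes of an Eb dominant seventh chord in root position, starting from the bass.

Eb, G, Bb, Db

Eb dominant seventh is Eb–G–Bb–Db. Root position puts the root (Eb) in the bass, with the remaining tones above: Eb, G, Bb, Db.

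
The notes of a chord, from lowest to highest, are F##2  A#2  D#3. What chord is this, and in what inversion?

The distinct note names are F##, A#, D#. Stacked in thirds they read D#–F##–A#, which is a major triad on D#.
With the third (F##) in the bass, the chord is in first inversion (figured bass 6).

D# major, first inversion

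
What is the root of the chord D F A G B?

Reordering D, F, A, G, B into stacked thirds gives G–B–D–F–A; the bottom of that stack, G, is the root.

G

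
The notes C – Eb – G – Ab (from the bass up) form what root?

Reordering C, Eb, G, Ab into stacked thirds gives Ab–C–Eb–G; the bottom of that stack, Ab, is the root.

Ab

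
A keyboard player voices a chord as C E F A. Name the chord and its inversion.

F major seventh, second inversion

The distinct note names are C, E, F, A. Stacked in thirds they read F–A–C–E, which is a major seventh chord on F.
With the fifth (C) in the bass, the chord is in second inversion (figured bass 4/3).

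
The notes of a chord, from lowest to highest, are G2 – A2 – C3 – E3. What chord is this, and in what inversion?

A minor seventh, third inversion

The distinct note names are G, A, C, E. Stacked in thirds they read A–C–E–G, which is a minor seventh chord on A.
The lowest note is G, the seventh of the chord, so this is third inversion (figured bass 4/2).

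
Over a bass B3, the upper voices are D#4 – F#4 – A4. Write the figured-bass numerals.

7

The notes B, D#, F#, A stack in thirds as B–D#–F#–A — a B dominant seventh chord. The bass B is the root, so this is root position: figured 7.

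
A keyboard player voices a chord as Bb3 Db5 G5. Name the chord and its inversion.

The distinct note names are Bb, Db, G. Stacked in thirds they read G–Bb–Db, which is a diminished triad on G.
With the third (Bb) in the bass, the chord is in first inversion (figured bass 6).

G diminished, first inversion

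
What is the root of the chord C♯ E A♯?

A#

C#, E, A# are the tones of an A# diminished triad (A#–C#–E), making A# the root.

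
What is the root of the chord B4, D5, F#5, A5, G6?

Reordering B, D, F#, A, G into stacked thirds gives G–B–D–F#–A; the bottom of that stack, G, is the root.

G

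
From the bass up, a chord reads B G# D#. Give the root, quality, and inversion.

The pitch classes B, G#, D# arrange in thirds as G#–B–D#: a G# minor triad.
B is the third of G# minor; third in the bass means first inversion (figured bass 6).

G# minor, first inversion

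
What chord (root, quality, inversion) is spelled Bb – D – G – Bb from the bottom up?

G minor, first inversion

Reducing to letter names: Bb, D, G. These stack in thirds as G–Bb–D — a G minor triad.
The lowest note is Bb, the third of the chord, so this is first inversion (figured bass 6).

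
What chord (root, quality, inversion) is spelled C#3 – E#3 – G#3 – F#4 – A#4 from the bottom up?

Reducing to letter names: C#, E#, G#, F#, A#. These stack in thirds as F#–A#–C#–E#–G# — an F# major ninth chord.
With the fifth (C#) in the bass, the chord is in second inversion.

F# major ninth, second inversion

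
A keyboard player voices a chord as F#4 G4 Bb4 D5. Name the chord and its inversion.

G minor-major seventh, third inversion

The distinct note names are F#, G, Bb, D. Stacked in thirds they read G–Bb–D–F#, which is a minor-major seventh chord on G.
The lowest note is F#, the seventh of the chord, so this is third inversion (figured bass 4/2).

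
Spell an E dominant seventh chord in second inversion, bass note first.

B, D, E, G#

E dominant seventh is E–G#–B–D. Second inversion puts the fifth (B) in the bass, with the remaining tones above: B, D, E, G#.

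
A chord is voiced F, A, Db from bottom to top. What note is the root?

The distinct letter names are F, A, Db. Arranged as a stack of thirds they read Db–F–A, so Db is the root (a Db augmented triad).

Db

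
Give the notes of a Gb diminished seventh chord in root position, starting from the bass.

Spelling Gb diminished seventh: Gb–Bbb–Dbb–Fbb. In root position the root is bass, giving Gb, Bbb, Dbb, Fbb from the bottom.

Gb, Bbb, Dbb, Fbb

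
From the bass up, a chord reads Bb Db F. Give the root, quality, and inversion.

Bb minor, root position

The pitch classes Bb, Db, F arrange in thirds as Bb–Db–F: a Bb minor triad.
With the root (Bb) in the bass, the chord is in root position (figured bass 5/3).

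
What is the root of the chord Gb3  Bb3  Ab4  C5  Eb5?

Reordering Gb, Bb, Ab, C, Eb into stacked thirds gives Ab–C–Eb–Gb–Bb; the bottom of that stack, Ab, is the root.

Ab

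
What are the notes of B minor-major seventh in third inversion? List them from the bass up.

Spelling B minor-major seventh: B–D–F#–A#. In third inversion the seventh is bass, giving A#, B, D, F# from the bottom.

A#, B, D, F#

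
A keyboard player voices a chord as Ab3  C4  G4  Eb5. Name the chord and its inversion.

The distinct note names are Ab, C, G, Eb. Stacked in thirds they read Ab–C–Eb–G, which is a major seventh chord on Ab.
The lowest note is Ab, the root of the chord, so this is root position (figured bass 7).

Ab major seventh, root position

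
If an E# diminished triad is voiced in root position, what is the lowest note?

The root of E# diminished (E#–G#–B) is E#; that is the bass in root position.

E#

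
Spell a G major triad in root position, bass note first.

G, B, D

Spelling G major: G–B–D. In root position the root is bass, giving G, B, D from the bottom.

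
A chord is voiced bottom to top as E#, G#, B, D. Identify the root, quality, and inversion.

E# diminished seventh, root position

The distinct note names are E#, G#, B, D. Stacked in thirds they read E#–G#–B–D, which is a diminished seventh chord on E#.
E# is the root of E# diminished seventh; root in the bass means root position (figured bass 7).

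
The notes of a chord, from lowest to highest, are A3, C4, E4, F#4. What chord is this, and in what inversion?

F# half-diminished seventh, first inversion

Reducing to letter names: A, C, E, F#. These stack in thirds as F#–A–C–E — an F# half-diminished seventh chord.
A is the third of F# half-diminished seventh; third in the bass means first inversion (figured bass 6/5).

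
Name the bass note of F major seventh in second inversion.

In second inversion the fifth is lowest. For F major seventh (F–A–C–E) that is C.

C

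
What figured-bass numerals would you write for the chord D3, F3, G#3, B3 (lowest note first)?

The notes D, F, G#, B stack in thirds as G#–B–D–F — a G# diminished seventh chord. The bass D is the fifth, so this is second inversion: figured 4/3.

4/3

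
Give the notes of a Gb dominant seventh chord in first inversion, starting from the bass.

The chord tones are Gb–Bb–Db–Fb. With the third (Bb) lowest for first inversion: Bb, Db, Fb, Gb.

Bb, Db, Fb, Gb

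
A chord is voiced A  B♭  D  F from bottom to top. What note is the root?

Bb

The distinct letter names are A, Bb, D, F. Arranged as a stack of thirds they read Bb–D–F–A, so Bb is the root (a Bb major seventh chord).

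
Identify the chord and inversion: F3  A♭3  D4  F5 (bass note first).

Reducing to letter names: F, Ab, D. These stack in thirds as D–F–Ab — a D diminished triad.
F is the third of D diminished; third in the bass means first inversion (figured bass 6).

D diminished, first inversion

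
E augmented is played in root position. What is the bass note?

The root of E augmented (E–G#–B#) is E; that is the bass in root position.

E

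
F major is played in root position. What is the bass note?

In root position the root is lowest. For F major (F–A–C) that is F.

F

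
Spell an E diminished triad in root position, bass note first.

E diminished is E–G–Bb. Root position puts the root (E) in the bass, with the remaining tones above: E, G, Bb.

E, G, Bb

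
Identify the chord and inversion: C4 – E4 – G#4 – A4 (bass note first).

The distinct note names are C, E, G#, A. Stacked in thirds they read A–C–E–G#, which is a minor-major seventh chord on A.
The lowest note is C, the third of the chord, so this is first inversion (figured bass 6/5).

A minor-major seventh, first inversion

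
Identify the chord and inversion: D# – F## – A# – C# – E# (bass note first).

D# dominant ninth, root position

Reducing to letter names: D#, F##, A#, C#, E#. These stack in thirds as D#–F##–A#–C#–E# — a D# dominant ninth chord.
The lowest note is D#, the root of the chord, so this is root position.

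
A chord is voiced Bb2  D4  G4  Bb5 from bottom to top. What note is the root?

G

The distinct letter names are Bb, D, G. Arranged as a stack of thirds they read G–Bb–D, so G is the root (a G minor triad).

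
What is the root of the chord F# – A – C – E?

The distinct letter names are F#, A, C, E. Arranged as a stack of thirds they read F#–A–C–E, so F# is the root (an F# half-diminished seventh chord).

F#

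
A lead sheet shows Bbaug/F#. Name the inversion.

Bbaug/F# means Bb augmented with F# in the bass. F# is the fifth of Bb augmented (Bb–D–F#), so this is second inversion.

second inversion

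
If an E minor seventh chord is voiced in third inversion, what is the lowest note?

D

In third inversion the seventh is lowest. For E minor seventh (E–G–B–D) that is D.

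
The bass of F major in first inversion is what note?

A

In first inversion the third is lowest. For F major (F–A–C) that is A.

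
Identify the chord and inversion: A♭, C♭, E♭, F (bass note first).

F half-diminished seventh, first inversion

Reducing to letter names: Ab, Cb, Eb, F. These stack in thirds as F–Ab–Cb–Eb — an F half-diminished seventh chord.
With the third (Ab) in the bass, the chord is in first inversion (figured bass 6/5).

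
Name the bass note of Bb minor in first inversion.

In first inversion the third is lowest. For Bb minor (Bb–Db–F) that is Db.

Db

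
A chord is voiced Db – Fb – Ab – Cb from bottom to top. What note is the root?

Db, Fb, Ab, Cb are the tones of a Db minor seventh chord (Db–Fb–Ab–Cb), making Db the root.

Db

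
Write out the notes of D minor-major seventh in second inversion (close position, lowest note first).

D minor-major seventh is D–F–A–C#. Second inversion puts the fifth (A) in the bass, with the remaining tones above: A, C#, D, F.

A, C#, D, F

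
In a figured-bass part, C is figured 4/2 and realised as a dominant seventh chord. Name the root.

D

The figures 4/2 mean the seventh of the chord is in the bass. If C is the seventh of a dominant seventh chord, the root is D (chord tones D–F#–A–C).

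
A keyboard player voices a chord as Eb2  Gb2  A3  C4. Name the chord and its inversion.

Reducing to letter names: Eb, Gb, A, C. These stack in thirds as A–C–Eb–Gb — an A diminished seventh chord.
Eb is the fifth of A diminished seventh; fifth in the bass means second inversion (figured bass 4/3).

A diminished seventh, second inversion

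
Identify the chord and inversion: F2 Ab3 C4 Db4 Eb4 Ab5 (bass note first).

The distinct note names are F, Ab, C, Db, Eb. Stacked in thirds they read Db–F–Ab–C–Eb, which is a major ninth chord on Db.
The lowest note is F, the third of the chord, so this is first inversion.

Db major ninth, first inversion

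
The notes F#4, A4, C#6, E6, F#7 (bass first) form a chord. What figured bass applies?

The notes F#, A, C#, E stack in thirds as F#–A–C#–E — an F# minor seventh chord. The bass F# is the root, so this is root position: figured 7.

7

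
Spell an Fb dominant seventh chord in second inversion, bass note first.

Cb, Ebb, Fb, Ab

Fb dominant seventh is Fb–Ab–Cb–Ebb. Second inversion puts the fifth (Cb) in the bass, with the remaining tones above: Cb, Ebb, Fb, Ab.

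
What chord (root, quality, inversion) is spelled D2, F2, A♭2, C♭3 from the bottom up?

D diminished seventh, root position

The pitch classes D, F, Ab, Cb arrange in thirds as D–F–Ab–Cb: a D diminished seventh chord.
D is the root of D diminished seventh; root in the bass means root position (figured bass 7).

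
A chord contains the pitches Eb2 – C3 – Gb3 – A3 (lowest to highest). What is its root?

A

Eb, C, Gb, A are the tones of an A diminished seventh chord (A–C–Eb–Gb), making A the root.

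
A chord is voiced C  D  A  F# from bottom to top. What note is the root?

C, D, A, F# are the tones of a D dominant seventh chord (D–F#–A–C), making D the root.

D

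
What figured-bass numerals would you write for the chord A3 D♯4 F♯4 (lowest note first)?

6/4

The notes A, D#, F# stack in thirds as D#–F#–A — a D# diminished triad. The bass A is the fifth, so this is second inversion: figured 6/4.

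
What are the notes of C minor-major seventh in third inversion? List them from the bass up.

C minor-major seventh is C–Eb–G–B. Third inversion puts the seventh (B) in the bass, with the remaining tones above: B, C, Eb, G.

B, C, Eb, G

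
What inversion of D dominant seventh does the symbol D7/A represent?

second inversion

D7/A means D dominant seventh with A in the bass. A is the fifth of D dominant seventh (D–F#–A–C), so this is second inversion.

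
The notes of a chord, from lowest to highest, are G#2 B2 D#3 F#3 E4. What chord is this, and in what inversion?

E major ninth, first inversion

The pitch classes G#, B, D#, F#, E arrange in thirds as E–G#–B–D#–F#: an E major ninth chord.
With the third (G#) in the bass, the chord is in first inversion.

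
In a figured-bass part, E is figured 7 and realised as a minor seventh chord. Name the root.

The figures 7 mean the root of the chord is in the bass. If E is the root of a minor seventh chord, the root is E (chord tones E–G–B–D).

E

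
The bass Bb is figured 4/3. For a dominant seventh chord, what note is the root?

The figures 4/3 mean the fifth of the chord is in the bass. If Bb is the fifth of a dominant seventh chord, the root is Eb (chord tones Eb–G–Bb–Db).

Eb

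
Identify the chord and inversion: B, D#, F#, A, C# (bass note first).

B dominant ninth, root position

The distinct note names are B, D#, F#, A, C#. Stacked in thirds they read B–D#–F#–A–C#, which is a dominant ninth chord on B.
B is the root of B dominant ninth; root in the bass means root position.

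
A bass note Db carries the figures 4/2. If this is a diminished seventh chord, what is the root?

E

The figures 4/2 mean the seventh of the chord is in the bass. If Db is the seventh of a diminished seventh chord, the root is E (chord tones E–G–Bb–Db).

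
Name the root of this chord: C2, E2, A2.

A

Reordering C, E, A into stacked thirds gives A–C–E; the bottom of that stack, A, is the root.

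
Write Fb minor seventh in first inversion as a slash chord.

First inversion of Fb minor seventh has the third (Abb) in the bass. As a slash chord: Fbm7/Abb.

Fbm7/Abb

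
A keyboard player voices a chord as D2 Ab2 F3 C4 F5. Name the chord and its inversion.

The distinct note names are D, Ab, F, C. Stacked in thirds they read D–F–Ab–C, which is a half-diminished seventh chord on D.
With the root (D) in the bass, the chord is in root position (figured bass 7).

D half-diminished seventh, root position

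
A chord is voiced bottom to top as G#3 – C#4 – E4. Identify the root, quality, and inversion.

C# minor, second inversion

Reducing to letter names: G#, C#, E. These stack in thirds as C#–E–G# — a C# minor triad.
With the fifth (G#) in the bass, the chord is in second inversion (figured bass 6/4).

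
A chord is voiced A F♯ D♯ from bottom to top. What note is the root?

A, F#, D# are the tones of a D# diminished triad (D#–F#–A), making D# the root.

D#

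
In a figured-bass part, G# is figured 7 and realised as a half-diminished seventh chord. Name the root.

The figures 7 mean the root of the chord is in the bass. If G# is the root of a half-diminished seventh chord, the root is G# (chord tones G#–B–D–F#).

G#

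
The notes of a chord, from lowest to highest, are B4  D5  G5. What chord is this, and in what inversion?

G major, first inversion

Reducing to letter names: B, D, G. These stack in thirds as G–B–D — a G major triad.
With the third (B) in the bass, the chord is in first inversion (figured bass 6).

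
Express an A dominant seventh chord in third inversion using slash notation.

A7/G

Third inversion of A dominant seventh has the seventh (G) in the bass. As a slash chord: A7/G.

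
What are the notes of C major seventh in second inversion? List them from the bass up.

G, B, C, E

Spelling C major seventh: C–E–G–B. In second inversion the fifth is bass, giving G, B, C, E from the bottom.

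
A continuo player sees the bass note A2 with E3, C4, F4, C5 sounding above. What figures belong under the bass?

The notes A, E, C, F stack in thirds as F–A–C–E — an F major seventh chord. The bass A is the third, so this is first inversion: figured 6/5.

6/5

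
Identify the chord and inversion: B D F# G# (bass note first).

G# half-diminished seventh, first inversion

Reducing to letter names: B, D, F#, G#. These stack in thirds as G#–B–D–F# — a G# half-diminished seventh chord.
With the third (B) in the bass, the chord is in first inversion (figured bass 6/5).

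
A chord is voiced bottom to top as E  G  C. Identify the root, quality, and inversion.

The distinct note names are E, G, C. Stacked in thirds they read C–E–G, which is a major triad on C.
The lowest note is E, the third of the chord, so this is first inversion (figured bass 6).

C major, first inversion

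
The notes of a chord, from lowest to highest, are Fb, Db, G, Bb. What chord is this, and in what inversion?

G diminished seventh, third inversion

Reducing to letter names: Fb, Db, G, Bb. These stack in thirds as G–Bb–Db–Fb — a G diminished seventh chord.
The lowest note is Fb, the seventh of the chord, so this is third inversion (figured bass 4/2).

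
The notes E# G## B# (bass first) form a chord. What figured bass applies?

The notes E#, G##, B# stack in thirds as E#–G##–B# — an E# major triad. The bass E# is the root, so this is root position: figured 5/3.

5/3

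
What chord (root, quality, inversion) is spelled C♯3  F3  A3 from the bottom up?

F augmented, second inversion

Reducing to letter names: C#, F, A. These stack in thirds as F–A–C# — an F augmented triad.
C# is the fifth of F augmented; fifth in the bass means second inversion (figured bass 6/4).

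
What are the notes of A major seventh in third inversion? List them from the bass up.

The chord tones are A–C#–E–G#. With the seventh (G#) lowest for third inversion: G#, A, C#, E.

G#, A, C#, E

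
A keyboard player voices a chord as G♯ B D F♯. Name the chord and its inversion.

G# half-diminished seventh, root position

The pitch classes G#, B, D, F# arrange in thirds as G#–B–D–F#: a G# half-diminished seventh chord.
The lowest note is G#, the root of the chord, so this is root position (figured bass 7).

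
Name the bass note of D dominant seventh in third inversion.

D dominant seventh is D–F#–A–C. Third inversion places the seventh in the bass: C.

C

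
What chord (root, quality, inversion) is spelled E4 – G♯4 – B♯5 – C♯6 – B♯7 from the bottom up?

The distinct note names are E, G#, B#, C#. Stacked in thirds they read C#–E–G#–B#, which is a minor-major seventh chord on C#.
With the third (E) in the bass, the chord is in first inversion (figured bass 6/5).

C# minor-major seventh, first inversion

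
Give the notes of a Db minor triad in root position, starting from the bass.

Spelling Db minor: Db–Fb–Ab. In root position the root is bass, giving Db, Fb, Ab from the bottom.

Db, Fb, Ab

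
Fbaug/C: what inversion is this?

second inversion

Fbaug/C means Fb augmented with C in the bass. C is the fifth of Fb augmented (Fb–Ab–C), so this is second inversion.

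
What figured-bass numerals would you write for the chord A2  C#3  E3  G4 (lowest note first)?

7

The notes A, C#, E, G stack in thirds as A–C#–E–G — an A dominant seventh chord. The bass A is the root, so this is root position: figured 7.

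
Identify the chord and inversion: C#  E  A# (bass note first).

Reducing to letter names: C#, E, A#. These stack in thirds as A#–C#–E — an A# diminished triad.
With the third (C#) in the bass, the chord is in first inversion (figured bass 6).

A# diminished, first inversion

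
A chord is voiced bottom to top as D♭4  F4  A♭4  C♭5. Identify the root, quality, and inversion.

The pitch classes Db, F, Ab, Cb arrange in thirds as Db–F–Ab–Cb: a Db dominant seventh chord.
The lowest note is Db, the root of the chord, so this is root position (figured bass 7).

Db dominant seventh, root position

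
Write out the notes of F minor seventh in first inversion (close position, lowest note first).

Ab, C, Eb, F

Spelling F minor seventh: F–Ab–C–Eb. In first inversion the third is bass, giving Ab, C, Eb, F from the bottom.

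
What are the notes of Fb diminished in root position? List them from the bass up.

The chord tones are Fb–Abb–Cbb. With the root (Fb) lowest for root position: Fb, Abb, Cbb.

Fb, Abb, Cbb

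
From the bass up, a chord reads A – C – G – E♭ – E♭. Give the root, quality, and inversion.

A half-diminished seventh, root position

Reducing to letter names: A, C, G, Eb. These stack in thirds as A–C–Eb–G — an A half-diminished seventh chord.
The lowest note is A, the root of the chord, so this is root position (figured bass 7).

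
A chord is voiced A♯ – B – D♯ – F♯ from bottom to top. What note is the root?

B

A#, B, D#, F# are the tones of a B major seventh chord (B–D#–F#–A#), making B the root.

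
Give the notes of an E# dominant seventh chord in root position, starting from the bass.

E#, G##, B#, D#

Spelling E# dominant seventh: E#–G##–B#–D#. In root position the root is bass, giving E#, G##, B#, D# from the bottom.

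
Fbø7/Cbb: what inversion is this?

second inversion

Fbø7/Cbb means Fb half-diminished seventh with Cbb in the bass. Cbb is the fifth of Fb half-diminished seventh (Fb–Abb–Cbb–Ebb), so this is second inversion.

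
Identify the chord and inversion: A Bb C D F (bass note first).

The distinct note names are A, Bb, C, D, F. Stacked in thirds they read Bb–D–F–A–C, which is a major ninth chord on Bb.
With the seventh (A) in the bass, the chord is in third inversion.

Bb major ninth, third inversion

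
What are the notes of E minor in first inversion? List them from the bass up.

G, B, E

Spelling E minor: E–G–B. In first inversion the third is bass, giving G, B, E from the bottom.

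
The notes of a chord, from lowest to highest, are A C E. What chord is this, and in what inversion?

Reducing to letter names: A, C, E. These stack in thirds as A–C–E — an A minor triad.
A is the root of A minor; root in the bass means root position (figured bass 5/3).

A minor, root position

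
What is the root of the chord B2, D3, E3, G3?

Reordering B, D, E, G into stacked thirds gives E–G–B–D; the bottom of that stack, E, is the root.

E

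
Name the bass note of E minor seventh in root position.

E

E minor seventh is E–G–B–D. Root position places the root in the bass: E.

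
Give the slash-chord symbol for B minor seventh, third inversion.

Bm7/A

Third inversion of B minor seventh has the seventh (A) in the bass. As a slash chord: Bm7/A.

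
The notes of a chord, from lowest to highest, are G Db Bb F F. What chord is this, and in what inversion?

G half-diminished seventh, root position

The distinct note names are G, Db, Bb, F. Stacked in thirds they read G–Bb–Db–F, which is a half-diminished seventh chord on G.
The lowest note is G, the root of the chord, so this is root position (figured bass 7).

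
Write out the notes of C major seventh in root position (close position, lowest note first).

C major seventh is C–E–G–B. Root position puts the root (C) in the bass, with the remaining tones above: C, E, G, B.

C, E, G, B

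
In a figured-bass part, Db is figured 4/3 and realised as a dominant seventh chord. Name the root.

Gb

The figures 4/3 mean the fifth of the chord is in the bass. If Db is the fifth of a dominant seventh chord, the root is Gb (chord tones Gb–Bb–Db–Fb).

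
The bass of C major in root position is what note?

C

The root of C major (C–E–G) is C; that is the bass in root position.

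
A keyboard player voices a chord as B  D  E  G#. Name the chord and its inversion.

The distinct note names are B, D, E, G#. Stacked in thirds they read E–G#–B–D, which is a dominant seventh chord on E.
The lowest note is B, the fifth of the chord, so this is second inversion (figured bass 4/3).

E dominant seventh, second inversion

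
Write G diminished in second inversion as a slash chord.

Gdim/Db

Second inversion of G diminished has the fifth (Db) in the bass. As a slash chord: Gdim/Db.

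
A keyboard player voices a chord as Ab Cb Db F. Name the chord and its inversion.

Reducing to letter names: Ab, Cb, Db, F. These stack in thirds as Db–F–Ab–Cb — a Db dominant seventh chord.
With the fifth (Ab) in the bass, the chord is in second inversion (figured bass 4/3).

Db dominant seventh, second inversion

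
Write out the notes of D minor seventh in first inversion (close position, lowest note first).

Spelling D minor seventh: D–F–A–C. In first inversion the third is bass, giving F, A, C, D from the bottom.

F, A, C, D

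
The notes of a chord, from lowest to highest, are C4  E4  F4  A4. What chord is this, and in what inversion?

The pitch classes C, E, F, A arrange in thirds as F–A–C–E: an F major seventh chord.
With the fifth (C) in the bass, the chord is in second inversion (figured bass 4/3).

F major seventh, second inversion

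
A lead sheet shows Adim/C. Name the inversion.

Adim/C means A diminished with C in the bass. C is the third of A diminished (A–C–Eb), so this is first inversion.

first inversion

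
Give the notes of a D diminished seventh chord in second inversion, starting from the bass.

Ab, Cb, D, F

The chord tones are D–F–Ab–Cb. With the fifth (Ab) lowest for second inversion: Ab, Cb, D, F.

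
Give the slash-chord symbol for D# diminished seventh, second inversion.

D#dim7/A

Second inversion of D# diminished seventh has the fifth (A) in the bass. As a slash chord: D#dim7/A.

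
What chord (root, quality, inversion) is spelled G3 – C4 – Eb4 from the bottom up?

The distinct note names are G, C, Eb. Stacked in thirds they read C–Eb–G, which is a minor triad on C.
With the fifth (G) in the bass, the chord is in second inversion (figured bass 6/4).

C minor, second inversion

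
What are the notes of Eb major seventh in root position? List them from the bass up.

Eb major seventh is Eb–G–Bb–D. Root position puts the root (Eb) in the bass, with the remaining tones above: Eb, G, Bb, D.

Eb, G, Bb, D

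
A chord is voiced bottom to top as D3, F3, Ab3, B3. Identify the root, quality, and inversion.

B diminished seventh, first inversion

The distinct note names are D, F, Ab, B. Stacked in thirds they read B–D–F–Ab, which is a diminished seventh chord on B.
The lowest note is D, the third of the chord, so this is first inversion (figured bass 6/5).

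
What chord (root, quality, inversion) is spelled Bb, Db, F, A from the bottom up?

The pitch classes Bb, Db, F, A arrange in thirds as Bb–Db–F–A: a Bb minor-major seventh chord.
Bb is the root of Bb minor-major seventh; root in the bass means root position (figured bass 7).

Bb minor-major seventh, root position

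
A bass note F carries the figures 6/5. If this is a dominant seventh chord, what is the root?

The figures 6/5 mean the third of the chord is in the bass. If F is the third of a dominant seventh chord, the root is Db (chord tones Db–F–Ab–Cb).

Db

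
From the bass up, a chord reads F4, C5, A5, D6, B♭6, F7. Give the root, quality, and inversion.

Bb major ninth, second inversion

Reducing to letter names: F, C, A, D, Bb. These stack in thirds as Bb–D–F–A–C — a Bb major ninth chord.
The lowest note is F, the fifth of the chord, so this is second inversion.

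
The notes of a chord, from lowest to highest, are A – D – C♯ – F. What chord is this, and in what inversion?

D minor-major seventh, second inversion

Reducing to letter names: A, D, C#, F. These stack in thirds as D–F–A–C# — a D minor-major seventh chord.
With the fifth (A) in the bass, the chord is in second inversion (figured bass 4/3).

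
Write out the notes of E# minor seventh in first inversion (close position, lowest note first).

G#, B#, D#, E#

Spelling E# minor seventh: E#–G#–B#–D#. In first inversion the third is bass, giving G#, B#, D#, E# from the bottom.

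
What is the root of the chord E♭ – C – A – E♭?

Eb, C, A are the tones of an A diminished triad (A–C–Eb), making A the root.

A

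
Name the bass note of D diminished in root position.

D

In root position the root is lowest. For D diminished (D–F–Ab) that is D.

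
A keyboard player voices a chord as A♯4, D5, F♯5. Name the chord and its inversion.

D augmented, second inversion

Reducing to letter names: A#, D, F#. These stack in thirds as D–F#–A# — a D augmented triad.
With the fifth (A#) in the bass, the chord is in second inversion (figured bass 6/4).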